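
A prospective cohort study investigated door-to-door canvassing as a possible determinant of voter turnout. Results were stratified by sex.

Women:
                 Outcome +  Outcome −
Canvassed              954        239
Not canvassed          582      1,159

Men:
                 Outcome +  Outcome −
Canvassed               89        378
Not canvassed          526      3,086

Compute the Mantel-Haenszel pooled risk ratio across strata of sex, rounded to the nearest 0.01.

2.17

RR_MH = Σ(aᵢ·n₀ᵢ/nᵢ) / Σ(cᵢ·n₁ᵢ/nᵢ), with n₁ᵢ = aᵢ+bᵢ (exposed), n₀ᵢ = cᵢ+dᵢ (unexposed), nᵢ = n₁ᵢ+n₀ᵢ.
Stratum 1 (Women): n₁ = 1193, n₀ = 1741, n = 2934; a·n₀/n = 954·1741/2934 = 566.0920; c·n₁/n = 582·1193/2934 = 236.6483
Stratum 2 (Men): n₁ = 467, n₀ = 3612, n = 4079; a·n₀/n = 89·3612/4079 = 78.8105; c·n₁/n = 526·467/4079 = 60.2211
RR_MH = (566.0920 + 78.8105) / (236.6483 + 60.2211) = 644.9025 / 296.8694 = 2.17234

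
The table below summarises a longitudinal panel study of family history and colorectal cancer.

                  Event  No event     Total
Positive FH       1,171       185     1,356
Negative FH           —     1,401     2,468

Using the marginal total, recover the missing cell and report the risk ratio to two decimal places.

The missing cell is in the unexposed row: 2468 − 1401 = 1067.
So a = 1171, b = 185, c = 1067, d = 1401.
RR = [a/(a+b)] / [c/(c+d)] = (1171/1356) / (1067/2468) = 0.86357/0.43233 = 1.99746

2.00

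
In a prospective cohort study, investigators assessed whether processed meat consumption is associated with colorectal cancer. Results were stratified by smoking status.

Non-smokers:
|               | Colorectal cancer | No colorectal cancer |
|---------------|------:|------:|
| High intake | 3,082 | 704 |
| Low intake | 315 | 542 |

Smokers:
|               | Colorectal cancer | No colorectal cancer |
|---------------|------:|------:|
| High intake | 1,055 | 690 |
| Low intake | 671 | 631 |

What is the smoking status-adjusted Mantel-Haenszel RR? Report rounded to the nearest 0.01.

RR_MH = Σ(aᵢ·n₀ᵢ/nᵢ) / Σ(cᵢ·n₁ᵢ/nᵢ), with n₁ᵢ = aᵢ+bᵢ (exposed), n₀ᵢ = cᵢ+dᵢ (unexposed), nᵢ = n₁ᵢ+n₀ᵢ.
Stratum 1 (Non-smokers): n₁ = 3786, n₀ = 857, n = 4643; a·n₀/n = 3082·857/4643 = 568.8723; c·n₁/n = 315·3786/4643 = 256.8576
Stratum 2 (Smokers): n₁ = 1745, n₀ = 1302, n = 3047; a·n₀/n = 1055·1302/3047 = 450.8074; c·n₁/n = 671·1745/3047 = 384.2780
RR_MH = (568.8723 + 450.8074) / (256.8576 + 384.2780) = 1019.6796 / 641.1356 = 1.59043

1.59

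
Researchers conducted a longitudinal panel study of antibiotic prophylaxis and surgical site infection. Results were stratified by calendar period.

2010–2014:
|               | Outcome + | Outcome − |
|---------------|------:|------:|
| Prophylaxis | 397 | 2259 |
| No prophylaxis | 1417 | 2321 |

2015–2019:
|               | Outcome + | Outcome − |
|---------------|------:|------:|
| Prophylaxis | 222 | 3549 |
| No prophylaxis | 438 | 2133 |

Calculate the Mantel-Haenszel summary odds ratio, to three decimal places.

0.293

OR_MH = Σ(aᵢdᵢ/nᵢ) / Σ(bᵢcᵢ/nᵢ), where nᵢ is the stratum total.
Stratum 1 (2010–2014): n = 6394; a·d/n = 397·2321/6394 = 144.1096; b·c/n = 2259·1417/6394 = 500.6261
Stratum 2 (2015–2019): n = 6342; a·d/n = 222·2133/6342 = 74.6651; b·c/n = 3549·438/6342 = 245.1060
OR_MH = (144.1096 + 74.6651) / (500.6261 + 245.1060) = 218.7747 / 745.7320 = 0.29337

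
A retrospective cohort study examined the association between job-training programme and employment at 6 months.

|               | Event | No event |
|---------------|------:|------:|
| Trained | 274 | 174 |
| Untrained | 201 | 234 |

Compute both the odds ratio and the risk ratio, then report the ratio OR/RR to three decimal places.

Cells: a = 274, b = 174, c = 201, d = 234.
OR = (274·234)/(174·201) = 64116/34974 = 1.83325
Risk in exposed = 274/448 = 0.61161; risk in unexposed = 201/435 = 0.46207; RR = 1.32363
OR/RR = 1.83325 / 1.32363 = 1.38502
The outcome is not rare, so the OR lies further from 1 than the RR.

1.385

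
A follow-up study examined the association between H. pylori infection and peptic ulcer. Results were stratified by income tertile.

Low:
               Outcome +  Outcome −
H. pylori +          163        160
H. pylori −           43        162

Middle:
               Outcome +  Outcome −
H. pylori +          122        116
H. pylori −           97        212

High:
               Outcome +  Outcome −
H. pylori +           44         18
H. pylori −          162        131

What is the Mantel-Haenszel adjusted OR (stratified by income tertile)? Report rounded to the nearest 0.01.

OR_MH = Σ(aᵢdᵢ/nᵢ) / Σ(bᵢcᵢ/nᵢ), where nᵢ is the stratum total.
Stratum 1 (Low): n = 528; a·d/n = 163·162/528 = 50.0114; b·c/n = 160·43/528 = 13.0303
Stratum 2 (Middle): n = 547; a·d/n = 122·212/547 = 47.2834; b·c/n = 116·97/547 = 20.5704
Stratum 3 (High): n = 355; a·d/n = 44·131/355 = 16.2366; b·c/n = 18·162/355 = 8.2141
OR_MH = (50.0114 + 47.2834 + 16.2366) / (13.0303 + 20.5704 + 8.2141) = 113.5313 / 41.8148 = 2.71510

2.72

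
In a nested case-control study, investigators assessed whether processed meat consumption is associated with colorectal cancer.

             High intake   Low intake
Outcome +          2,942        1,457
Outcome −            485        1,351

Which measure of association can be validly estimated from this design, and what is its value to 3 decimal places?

5.625

Reading the table with exposure as columns: a = 2942 (High intake, case), b = 485 (High intake, non-case), c = 1457 (Low intake, case), d = 1351.
This is a nested case-control study: participants were sampled on outcome status, so risks in the source population cannot be estimated directly — relative risk is not valid here. The odds ratio is the appropriate measure.
OR = (a·d)/(b·c) = (2942 × 1351) / (485 × 1457) = 3974642 / 706645 = 5.62467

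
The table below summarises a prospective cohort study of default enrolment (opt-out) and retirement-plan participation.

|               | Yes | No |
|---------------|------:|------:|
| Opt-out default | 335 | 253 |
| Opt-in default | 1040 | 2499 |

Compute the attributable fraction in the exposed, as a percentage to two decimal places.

Cells: a = 335, b = 253, c = 1040, d = 2499.
Risk in exposed = 335/588 = 0.56973; risk in unexposed = 1040/3539 = 0.29387.
RR = 0.56973/0.29387 = 1.93872
AR% = (RR − 1)/RR × 100 = (1.93872 − 1)/1.93872 × 100 = 48.4195%

48.42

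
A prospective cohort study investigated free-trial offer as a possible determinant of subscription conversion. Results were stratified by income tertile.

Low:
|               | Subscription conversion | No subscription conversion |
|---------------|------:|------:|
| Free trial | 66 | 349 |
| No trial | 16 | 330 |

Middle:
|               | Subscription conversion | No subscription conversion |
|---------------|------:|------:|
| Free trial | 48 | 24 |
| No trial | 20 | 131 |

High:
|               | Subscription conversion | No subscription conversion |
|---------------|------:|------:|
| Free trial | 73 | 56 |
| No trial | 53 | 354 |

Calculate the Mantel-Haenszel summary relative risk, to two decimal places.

RR_MH = Σ(aᵢ·n₀ᵢ/nᵢ) / Σ(cᵢ·n₁ᵢ/nᵢ), with n₁ᵢ = aᵢ+bᵢ (exposed), n₀ᵢ = cᵢ+dᵢ (unexposed), nᵢ = n₁ᵢ+n₀ᵢ.
Stratum 1 (Low): n₁ = 415, n₀ = 346, n = 761; a·n₀/n = 66·346/761 = 30.0079; c·n₁/n = 16·415/761 = 8.7254
Stratum 2 (Middle): n₁ = 72, n₀ = 151, n = 223; a·n₀/n = 48·151/223 = 32.5022; c·n₁/n = 20·72/223 = 6.4574
Stratum 3 (High): n₁ = 129, n₀ = 407, n = 536; a·n₀/n = 73·407/536 = 55.4310; c·n₁/n = 53·129/536 = 12.7556
RR_MH = (30.0079 + 32.5022 + 55.4310) / (8.7254 + 6.4574 + 12.7556) = 117.9411 / 27.9384 = 4.22148

4.22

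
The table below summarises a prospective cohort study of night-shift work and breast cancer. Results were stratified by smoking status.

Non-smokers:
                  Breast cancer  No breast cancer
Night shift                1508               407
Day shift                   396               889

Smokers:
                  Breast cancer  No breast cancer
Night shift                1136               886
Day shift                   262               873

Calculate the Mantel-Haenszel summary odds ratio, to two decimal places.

5.92

OR_MH = Σ(aᵢdᵢ/nᵢ) / Σ(bᵢcᵢ/nᵢ), where nᵢ is the stratum total.
Stratum 1 (Non-smokers): n = 3200; a·d/n = 1508·889/3200 = 418.9413; b·c/n = 407·396/3200 = 50.3663
Stratum 2 (Smokers): n = 3157; a·d/n = 1136·873/3157 = 314.1362; b·c/n = 886·262/3157 = 73.5293
OR_MH = (418.9413 + 314.1362) / (50.3663 + 73.5293) = 733.0775 / 123.8955 = 5.91690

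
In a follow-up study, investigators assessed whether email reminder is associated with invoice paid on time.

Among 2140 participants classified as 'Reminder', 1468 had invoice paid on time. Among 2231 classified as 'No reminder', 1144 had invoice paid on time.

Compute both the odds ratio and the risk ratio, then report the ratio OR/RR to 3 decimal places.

1.552

From the description: a = 1468, b = 672, c = 1144, d = 1087.
OR = (1468·1087)/(672·1144) = 1595716/768768 = 2.07568
Risk in exposed = 1468/2140 = 0.68598; risk in unexposed = 1144/2231 = 0.51277; RR = 1.33778
OR/RR = 2.07568 / 1.33778 = 1.55158
The outcome is not rare, so the OR lies further from 1 than the RR.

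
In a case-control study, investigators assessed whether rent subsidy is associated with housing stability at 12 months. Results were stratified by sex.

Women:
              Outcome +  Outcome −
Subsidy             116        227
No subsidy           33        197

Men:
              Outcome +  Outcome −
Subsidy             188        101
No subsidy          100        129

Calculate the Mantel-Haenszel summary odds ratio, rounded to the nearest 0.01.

OR_MH = Σ(aᵢdᵢ/nᵢ) / Σ(bᵢcᵢ/nᵢ), where nᵢ is the stratum total.
Stratum 1 (Women): n = 573; a·d/n = 116·197/573 = 39.8813; b·c/n = 227·33/573 = 13.0733
Stratum 2 (Men): n = 518; a·d/n = 188·129/518 = 46.8185; b·c/n = 101·100/518 = 19.4981
OR_MH = (39.8813 + 46.8185) / (13.0733 + 19.4981) = 86.6999 / 32.5714 = 2.66184

2.66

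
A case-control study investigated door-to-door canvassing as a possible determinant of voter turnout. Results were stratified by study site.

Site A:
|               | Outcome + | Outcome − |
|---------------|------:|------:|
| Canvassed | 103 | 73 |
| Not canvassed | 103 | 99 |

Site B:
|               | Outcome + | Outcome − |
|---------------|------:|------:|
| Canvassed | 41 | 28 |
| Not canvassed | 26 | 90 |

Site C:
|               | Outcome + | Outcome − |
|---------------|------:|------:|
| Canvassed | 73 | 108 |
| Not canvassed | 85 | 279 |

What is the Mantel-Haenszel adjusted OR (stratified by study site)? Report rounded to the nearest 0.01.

OR_MH = Σ(aᵢdᵢ/nᵢ) / Σ(bᵢcᵢ/nᵢ), where nᵢ is the stratum total.
Stratum 1 (Site A): n = 378; a·d/n = 103·99/378 = 26.9762; b·c/n = 73·103/378 = 19.8915
Stratum 2 (Site B): n = 185; a·d/n = 41·90/185 = 19.9459; b·c/n = 28·26/185 = 3.9351
Stratum 3 (Site C): n = 545; a·d/n = 73·279/545 = 37.3706; b·c/n = 108·85/545 = 16.8440
OR_MH = (26.9762 + 19.9459 + 37.3706) / (19.8915 + 3.9351 + 16.8440) = 84.2928 / 40.6707 = 2.07257

2.07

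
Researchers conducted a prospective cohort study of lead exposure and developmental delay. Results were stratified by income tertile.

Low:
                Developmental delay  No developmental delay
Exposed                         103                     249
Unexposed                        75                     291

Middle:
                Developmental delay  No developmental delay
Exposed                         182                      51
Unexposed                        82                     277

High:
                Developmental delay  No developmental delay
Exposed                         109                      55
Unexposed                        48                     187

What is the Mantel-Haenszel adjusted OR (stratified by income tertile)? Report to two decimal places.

4.48

OR_MH = Σ(aᵢdᵢ/nᵢ) / Σ(bᵢcᵢ/nᵢ), where nᵢ is the stratum total.
Stratum 1 (Low): n = 718; a·d/n = 103·291/718 = 41.7451; b·c/n = 249·75/718 = 26.0097
Stratum 2 (Middle): n = 592; a·d/n = 182·277/592 = 85.1588; b·c/n = 51·82/592 = 7.0642
Stratum 3 (High): n = 399; a·d/n = 109·187/399 = 51.0852; b·c/n = 55·48/399 = 6.6165
OR_MH = (41.7451 + 85.1588 + 51.0852) / (26.0097 + 7.0642 + 6.6165) = 177.9891 / 39.6905 = 4.48443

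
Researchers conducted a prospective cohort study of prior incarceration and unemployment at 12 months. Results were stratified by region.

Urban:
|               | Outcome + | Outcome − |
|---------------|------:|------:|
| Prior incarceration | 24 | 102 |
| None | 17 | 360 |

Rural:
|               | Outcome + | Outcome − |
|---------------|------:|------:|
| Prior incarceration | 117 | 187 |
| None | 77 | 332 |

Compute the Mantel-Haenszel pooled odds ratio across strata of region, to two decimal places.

3.03

OR_MH = Σ(aᵢdᵢ/nᵢ) / Σ(bᵢcᵢ/nᵢ), where nᵢ is the stratum total.
Stratum 1 (Urban): n = 503; a·d/n = 24·360/503 = 17.1769; b·c/n = 102·17/503 = 3.4473
Stratum 2 (Rural): n = 713; a·d/n = 117·332/713 = 54.4797; b·c/n = 187·77/713 = 20.1950
OR_MH = (17.1769 + 54.4797) / (3.4473 + 20.1950) = 71.6566 / 23.6423 = 3.03087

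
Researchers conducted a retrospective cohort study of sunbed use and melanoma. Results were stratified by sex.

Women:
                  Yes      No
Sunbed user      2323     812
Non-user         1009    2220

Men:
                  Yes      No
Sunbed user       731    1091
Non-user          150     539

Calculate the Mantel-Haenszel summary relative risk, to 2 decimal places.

2.28

RR_MH = Σ(aᵢ·n₀ᵢ/nᵢ) / Σ(cᵢ·n₁ᵢ/nᵢ), with n₁ᵢ = aᵢ+bᵢ (exposed), n₀ᵢ = cᵢ+dᵢ (unexposed), nᵢ = n₁ᵢ+n₀ᵢ.
Stratum 1 (Women): n₁ = 3135, n₀ = 3229, n = 6364; a·n₀/n = 2323·3229/6364 = 1178.6560; c·n₁/n = 1009·3135/6364 = 497.0482
Stratum 2 (Men): n₁ = 1822, n₀ = 689, n = 2511; a·n₀/n = 731·689/2511 = 200.5810; c·n₁/n = 150·1822/2511 = 108.8411
RR_MH = (1178.6560 + 200.5810) / (497.0482 + 108.8411) = 1379.2371 / 605.8893 = 2.27638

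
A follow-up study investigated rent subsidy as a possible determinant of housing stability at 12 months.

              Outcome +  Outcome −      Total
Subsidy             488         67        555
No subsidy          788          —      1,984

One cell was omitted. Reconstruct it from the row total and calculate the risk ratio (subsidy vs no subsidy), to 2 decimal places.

The missing cell is in the unexposed row: 1984 − 788 = 1196.
So a = 488, b = 67, c = 788, d = 1196.
RR = [a/(a+b)] / [c/(c+d)] = (488/555) / (788/1984) = 0.87928/0.39718 = 2.21382

2.21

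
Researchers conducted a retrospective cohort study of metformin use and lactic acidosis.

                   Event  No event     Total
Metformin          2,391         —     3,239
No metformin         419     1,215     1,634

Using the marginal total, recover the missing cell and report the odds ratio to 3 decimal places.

The missing cell is in the exposed row: 3239 − 2391 = 848.
So a = 2391, b = 848, c = 419, d = 1215.
OR = (a·d)/(b·c) = (2391 × 1215) / (848 × 419) = 2905065 / 355312 = 8.17610

8.176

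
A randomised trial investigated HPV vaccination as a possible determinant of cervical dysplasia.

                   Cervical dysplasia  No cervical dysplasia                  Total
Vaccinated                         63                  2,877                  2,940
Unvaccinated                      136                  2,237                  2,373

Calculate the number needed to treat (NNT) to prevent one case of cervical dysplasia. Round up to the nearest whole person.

28

Risk in treated group = 63/2940 = 0.02143; risk in control = 136/2373 = 0.05731.
Absolute risk reduction = 0.05731 − 0.02143 = 0.03588
NNT = 1 / ARR = 1 / 0.03588 = 27.868 → round up → 28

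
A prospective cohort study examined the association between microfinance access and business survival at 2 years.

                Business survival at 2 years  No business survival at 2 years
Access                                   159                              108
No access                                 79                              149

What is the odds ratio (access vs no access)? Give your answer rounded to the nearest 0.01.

Cells: a = 159, b = 108, c = 79, d = 149.
OR = (a·d)/(b·c) = (159 × 149) / (108 × 79) = 23691 / 8532 = 2.77672
The odds of business survival at 2 years are about 2.78 times as high in the access group.

2.78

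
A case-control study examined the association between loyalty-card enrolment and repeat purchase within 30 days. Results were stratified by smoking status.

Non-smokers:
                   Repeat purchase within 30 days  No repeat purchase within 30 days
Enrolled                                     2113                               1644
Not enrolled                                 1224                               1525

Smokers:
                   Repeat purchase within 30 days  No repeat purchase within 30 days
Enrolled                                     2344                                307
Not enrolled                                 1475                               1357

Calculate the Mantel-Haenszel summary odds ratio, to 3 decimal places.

2.744

OR_MH = Σ(aᵢdᵢ/nᵢ) / Σ(bᵢcᵢ/nᵢ), where nᵢ is the stratum total.
Stratum 1 (Non-smokers): n = 6506; a·d/n = 2113·1525/6506 = 495.2851; b·c/n = 1644·1224/6506 = 309.2923
Stratum 2 (Smokers): n = 5483; a·d/n = 2344·1357/5483 = 580.1218; b·c/n = 307·1475/5483 = 82.5871
OR_MH = (495.2851 + 580.1218) / (309.2923 + 82.5871) = 1075.4070 / 391.8794 = 2.74423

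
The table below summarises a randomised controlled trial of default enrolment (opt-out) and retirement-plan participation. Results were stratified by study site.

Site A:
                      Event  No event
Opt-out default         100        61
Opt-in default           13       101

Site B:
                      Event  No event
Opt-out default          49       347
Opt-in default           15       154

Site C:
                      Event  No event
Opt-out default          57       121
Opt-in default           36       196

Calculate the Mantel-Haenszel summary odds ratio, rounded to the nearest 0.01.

OR_MH = Σ(aᵢdᵢ/nᵢ) / Σ(bᵢcᵢ/nᵢ), where nᵢ is the stratum total.
Stratum 1 (Site A): n = 275; a·d/n = 100·101/275 = 36.7273; b·c/n = 61·13/275 = 2.8836
Stratum 2 (Site B): n = 565; a·d/n = 49·154/565 = 13.3558; b·c/n = 347·15/565 = 9.2124
Stratum 3 (Site C): n = 410; a·d/n = 57·196/410 = 27.2488; b·c/n = 121·36/410 = 10.6244
OR_MH = (36.7273 + 13.3558 + 27.2488) / (2.8836 + 9.2124 + 10.6244) = 77.3318 / 22.7204 = 3.40363

3.40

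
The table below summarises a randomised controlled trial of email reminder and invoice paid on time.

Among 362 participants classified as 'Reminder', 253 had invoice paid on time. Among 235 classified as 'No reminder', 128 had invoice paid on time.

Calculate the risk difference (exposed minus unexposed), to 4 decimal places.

From the description: a = 253, b = 109, c = 128, d = 107.
Risk in exposed = 253/362 = 0.698895; risk in unexposed = 128/235 = 0.544681.
Risk difference = 0.698895 − 0.544681 = 0.154214

0.1542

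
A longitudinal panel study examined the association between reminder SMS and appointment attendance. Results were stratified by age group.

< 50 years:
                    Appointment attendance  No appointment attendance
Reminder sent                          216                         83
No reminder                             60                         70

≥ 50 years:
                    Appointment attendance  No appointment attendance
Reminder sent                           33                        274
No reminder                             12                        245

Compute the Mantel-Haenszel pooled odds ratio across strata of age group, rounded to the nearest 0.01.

2.84

OR_MH = Σ(aᵢdᵢ/nᵢ) / Σ(bᵢcᵢ/nᵢ), where nᵢ is the stratum total.
Stratum 1 (< 50 years): n = 429; a·d/n = 216·70/429 = 35.2448; b·c/n = 83·60/429 = 11.6084
Stratum 2 (≥ 50 years): n = 564; a·d/n = 33·245/564 = 14.3351; b·c/n = 274·12/564 = 5.8298
OR_MH = (35.2448 + 14.3351) / (11.6084 + 5.8298) = 49.5799 / 17.4382 = 2.84318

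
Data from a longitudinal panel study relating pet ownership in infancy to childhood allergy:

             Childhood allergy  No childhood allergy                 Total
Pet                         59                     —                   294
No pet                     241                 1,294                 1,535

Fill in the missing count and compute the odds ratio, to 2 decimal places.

The missing cell is in the exposed row: 294 − 59 = 235.
So a = 59, b = 235, c = 241, d = 1294.
OR = (a·d)/(b·c) = (59 × 1294) / (235 × 241) = 76346 / 56635 = 1.34804

1.35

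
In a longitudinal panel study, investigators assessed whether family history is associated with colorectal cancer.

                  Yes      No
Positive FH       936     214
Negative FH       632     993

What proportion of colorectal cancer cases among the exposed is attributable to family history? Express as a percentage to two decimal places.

Cells: a = 936, b = 214, c = 632, d = 993.
Risk in exposed = 936/1150 = 0.81391; risk in unexposed = 632/1625 = 0.38892.
RR = 0.81391/0.38892 = 2.09274
AR% = (RR − 1)/RR × 100 = (2.09274 − 1)/2.09274 × 100 = 52.2156%

52.22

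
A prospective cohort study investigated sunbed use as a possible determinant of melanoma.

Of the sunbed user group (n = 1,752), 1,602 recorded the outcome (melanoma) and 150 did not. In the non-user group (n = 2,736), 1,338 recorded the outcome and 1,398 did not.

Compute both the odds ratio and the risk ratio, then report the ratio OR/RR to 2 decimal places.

5.97

From the description: a = 1602, b = 150, c = 1338, d = 1398.
OR = (1602·1398)/(150·1338) = 2239596/200700 = 11.15892
Risk in exposed = 1602/1752 = 0.91438; risk in unexposed = 1338/2736 = 0.48904; RR = 1.86977
OR/RR = 11.15892 / 1.86977 = 5.96807
The outcome is not rare, so the OR lies further from 1 than the RR.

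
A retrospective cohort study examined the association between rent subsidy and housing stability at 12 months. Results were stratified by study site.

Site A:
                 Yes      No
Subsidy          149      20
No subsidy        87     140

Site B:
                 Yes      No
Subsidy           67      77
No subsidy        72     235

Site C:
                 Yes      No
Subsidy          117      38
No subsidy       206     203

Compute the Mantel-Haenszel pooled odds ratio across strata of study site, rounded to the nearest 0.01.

4.24

OR_MH = Σ(aᵢdᵢ/nᵢ) / Σ(bᵢcᵢ/nᵢ), where nᵢ is the stratum total.
Stratum 1 (Site A): n = 396; a·d/n = 149·140/396 = 52.6768; b·c/n = 20·87/396 = 4.3939
Stratum 2 (Site B): n = 451; a·d/n = 67·235/451 = 34.9113; b·c/n = 77·72/451 = 12.2927
Stratum 3 (Site C): n = 564; a·d/n = 117·203/564 = 42.1117; b·c/n = 38·206/564 = 13.8794
OR_MH = (52.6768 + 34.9113 + 42.1117) / (4.3939 + 12.2927 + 13.8794) = 129.6998 / 30.5661 = 4.24326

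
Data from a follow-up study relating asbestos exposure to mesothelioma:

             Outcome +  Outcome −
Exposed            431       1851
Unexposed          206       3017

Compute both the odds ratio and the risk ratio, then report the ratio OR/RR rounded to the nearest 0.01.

Cells: a = 431, b = 1851, c = 206, d = 3017.
OR = (431·3017)/(1851·206) = 1300327/381306 = 3.41019
Risk in exposed = 431/2282 = 0.18887; risk in unexposed = 206/3223 = 0.06392; RR = 2.95498
OR/RR = 3.41019 / 2.95498 = 1.15405
The outcome is not rare, so the OR lies further from 1 than the RR.

1.15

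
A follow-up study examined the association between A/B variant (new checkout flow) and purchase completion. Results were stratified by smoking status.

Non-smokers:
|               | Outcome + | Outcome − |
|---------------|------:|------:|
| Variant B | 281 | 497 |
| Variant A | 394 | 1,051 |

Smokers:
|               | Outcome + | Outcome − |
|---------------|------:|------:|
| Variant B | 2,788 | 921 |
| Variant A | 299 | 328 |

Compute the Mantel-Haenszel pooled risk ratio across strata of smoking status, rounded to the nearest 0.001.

RR_MH = Σ(aᵢ·n₀ᵢ/nᵢ) / Σ(cᵢ·n₁ᵢ/nᵢ), with n₁ᵢ = aᵢ+bᵢ (exposed), n₀ᵢ = cᵢ+dᵢ (unexposed), nᵢ = n₁ᵢ+n₀ᵢ.
Stratum 1 (Non-smokers): n₁ = 778, n₀ = 1445, n = 2223; a·n₀/n = 281·1445/2223 = 182.6563; c·n₁/n = 394·778/2223 = 137.8911
Stratum 2 (Smokers): n₁ = 3709, n₀ = 627, n = 4336; a·n₀/n = 2788·627/4336 = 403.1541; c·n₁/n = 299·3709/4336 = 255.7636
RR_MH = (182.6563 + 403.1541) / (137.8911 + 255.7636) = 585.8104 / 393.6547 = 1.48813

1.488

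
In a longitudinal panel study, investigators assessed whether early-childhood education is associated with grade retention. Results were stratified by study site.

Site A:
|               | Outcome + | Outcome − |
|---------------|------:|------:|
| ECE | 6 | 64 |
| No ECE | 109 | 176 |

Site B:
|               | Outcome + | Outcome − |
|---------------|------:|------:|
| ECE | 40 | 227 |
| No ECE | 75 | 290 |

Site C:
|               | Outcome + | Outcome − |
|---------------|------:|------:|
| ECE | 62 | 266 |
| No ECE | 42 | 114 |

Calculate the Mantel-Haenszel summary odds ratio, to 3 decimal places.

OR_MH = Σ(aᵢdᵢ/nᵢ) / Σ(bᵢcᵢ/nᵢ), where nᵢ is the stratum total.
Stratum 1 (Site A): n = 355; a·d/n = 6·176/355 = 2.9746; b·c/n = 64·109/355 = 19.6507
Stratum 2 (Site B): n = 632; a·d/n = 40·290/632 = 18.3544; b·c/n = 227·75/632 = 26.9383
Stratum 3 (Site C): n = 484; a·d/n = 62·114/484 = 14.6033; b·c/n = 266·42/484 = 23.0826
OR_MH = (2.9746 + 18.3544 + 14.6033) / (19.6507 + 26.9383 + 23.0826) = 35.9324 / 69.6716 = 0.51574

0.516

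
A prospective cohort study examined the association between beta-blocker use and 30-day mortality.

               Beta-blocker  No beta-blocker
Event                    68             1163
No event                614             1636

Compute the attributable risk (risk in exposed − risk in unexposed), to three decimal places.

-0.316

Reading the table with exposure as columns: a = 68 (Beta-blocker, case), b = 614 (Beta-blocker, non-case), c = 1163 (No beta-blocker, case), d = 1636.
Risk in exposed = 68/682 = 0.099707; risk in unexposed = 1163/2799 = 0.415506.
Risk difference = 0.099707 − 0.415506 = -0.315799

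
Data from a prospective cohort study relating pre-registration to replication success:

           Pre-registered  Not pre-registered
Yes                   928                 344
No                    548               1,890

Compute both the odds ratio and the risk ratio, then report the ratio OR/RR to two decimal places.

Reading the table with exposure as columns: a = 928 (Pre-registered, case), b = 548 (Pre-registered, non-case), c = 344 (Not pre-registered, case), d = 1890.
OR = (928·1890)/(548·344) = 1753920/188512 = 9.30402
Risk in exposed = 928/1476 = 0.62873; risk in unexposed = 344/2234 = 0.15398; RR = 4.08307
OR/RR = 9.30402 / 4.08307 = 2.27869
The outcome is not rare, so the OR lies further from 1 than the RR.

2.28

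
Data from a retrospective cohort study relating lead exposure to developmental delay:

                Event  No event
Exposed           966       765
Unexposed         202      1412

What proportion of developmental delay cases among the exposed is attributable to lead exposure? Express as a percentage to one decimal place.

Cells: a = 966, b = 765, c = 202, d = 1412.
Risk in exposed = 966/1731 = 0.55806; risk in unexposed = 202/1614 = 0.12515.
RR = 0.55806/0.12515 = 4.45895
AR% = (RR − 1)/RR × 100 = (4.45895 − 1)/4.45895 × 100 = 77.5732%

77.6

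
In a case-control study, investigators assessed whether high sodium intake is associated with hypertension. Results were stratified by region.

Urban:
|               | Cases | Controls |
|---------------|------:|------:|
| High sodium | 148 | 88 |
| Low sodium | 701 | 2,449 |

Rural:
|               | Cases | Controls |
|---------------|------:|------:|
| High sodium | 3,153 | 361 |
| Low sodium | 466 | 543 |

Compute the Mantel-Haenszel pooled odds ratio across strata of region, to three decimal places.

8.763

OR_MH = Σ(aᵢdᵢ/nᵢ) / Σ(bᵢcᵢ/nᵢ), where nᵢ is the stratum total.
Stratum 1 (Urban): n = 3386; a·d/n = 148·2449/3386 = 107.0443; b·c/n = 88·701/3386 = 18.2185
Stratum 2 (Rural): n = 4523; a·d/n = 3153·543/4523 = 378.5273; b·c/n = 361·466/4523 = 37.1935
OR_MH = (107.0443 + 378.5273) / (18.2185 + 37.1935) = 485.5716 / 55.4120 = 8.76293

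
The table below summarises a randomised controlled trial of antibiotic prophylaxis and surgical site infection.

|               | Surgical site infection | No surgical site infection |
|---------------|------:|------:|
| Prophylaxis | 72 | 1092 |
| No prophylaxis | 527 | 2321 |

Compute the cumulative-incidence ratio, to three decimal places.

Cells: a = 72, b = 1092, c = 527, d = 2321.
Risk in exposed = 72/1164 = 0.06186; risk in unexposed = 527/2848 = 0.18504.
RR = 0.06186 / 0.18504 = 0.33428
The risk is 67% lower among the exposed than among the unexposed.

0.334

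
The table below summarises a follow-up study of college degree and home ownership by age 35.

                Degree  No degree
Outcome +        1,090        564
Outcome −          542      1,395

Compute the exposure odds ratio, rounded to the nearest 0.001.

4.974

Reading the table with exposure as columns: a = 1090 (Degree, case), b = 542 (Degree, non-case), c = 564 (No degree, case), d = 1395.
OR = (a·d)/(b·c) = (1090 × 1395) / (542 × 564) = 1520550 / 305688 = 4.97419
The odds of home ownership by age 35 are about 4.97 times as high in the degree group.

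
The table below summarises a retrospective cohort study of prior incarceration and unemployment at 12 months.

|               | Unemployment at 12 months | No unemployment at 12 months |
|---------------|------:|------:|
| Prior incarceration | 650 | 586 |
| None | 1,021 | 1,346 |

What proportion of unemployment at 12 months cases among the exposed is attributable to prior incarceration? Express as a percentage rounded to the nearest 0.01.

Cells: a = 650, b = 586, c = 1021, d = 1346.
Risk in exposed = 650/1236 = 0.52589; risk in unexposed = 1021/2367 = 0.43135.
RR = 0.52589/0.43135 = 1.21918
AR% = (RR − 1)/RR × 100 = (1.21918 − 1)/1.21918 × 100 = 17.9776%

17.98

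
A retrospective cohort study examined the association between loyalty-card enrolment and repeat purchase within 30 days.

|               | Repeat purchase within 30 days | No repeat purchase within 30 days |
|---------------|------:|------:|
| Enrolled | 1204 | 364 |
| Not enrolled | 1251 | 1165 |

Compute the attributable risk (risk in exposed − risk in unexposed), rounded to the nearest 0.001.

0.250

Cells: a = 1204, b = 364, c = 1251, d = 1165.
Risk in exposed = 1204/1568 = 0.767857; risk in unexposed = 1251/2416 = 0.517798.
Risk difference = 0.767857 − 0.517798 = 0.250059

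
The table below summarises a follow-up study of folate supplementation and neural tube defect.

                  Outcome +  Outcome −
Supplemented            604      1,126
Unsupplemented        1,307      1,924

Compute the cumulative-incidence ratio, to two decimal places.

Cells: a = 604, b = 1126, c = 1307, d = 1924.
Risk in exposed = 604/1730 = 0.34913; risk in unexposed = 1307/3231 = 0.40452.
RR = 0.34913 / 0.40452 = 0.86308
The risk is 14% lower among the exposed than among the unexposed.

0.86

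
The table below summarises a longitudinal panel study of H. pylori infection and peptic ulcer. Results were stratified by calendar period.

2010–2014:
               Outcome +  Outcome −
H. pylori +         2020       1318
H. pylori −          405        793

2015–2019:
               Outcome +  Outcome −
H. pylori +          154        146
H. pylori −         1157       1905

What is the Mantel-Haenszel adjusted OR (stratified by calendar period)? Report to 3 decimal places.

OR_MH = Σ(aᵢdᵢ/nᵢ) / Σ(bᵢcᵢ/nᵢ), where nᵢ is the stratum total.
Stratum 1 (2010–2014): n = 4536; a·d/n = 2020·793/4536 = 353.1437; b·c/n = 1318·405/4536 = 117.6786
Stratum 2 (2015–2019): n = 3362; a·d/n = 154·1905/3362 = 87.2606; b·c/n = 146·1157/3362 = 50.2445
OR_MH = (353.1437 + 87.2606) / (117.6786 + 50.2445) = 440.4043 / 167.9231 = 2.62266

2.623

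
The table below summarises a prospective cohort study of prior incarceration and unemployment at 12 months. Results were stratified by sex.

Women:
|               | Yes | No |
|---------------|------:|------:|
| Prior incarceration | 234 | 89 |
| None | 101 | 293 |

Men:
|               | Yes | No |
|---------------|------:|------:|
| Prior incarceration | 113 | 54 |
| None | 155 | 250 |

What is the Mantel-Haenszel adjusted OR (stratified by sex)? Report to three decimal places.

OR_MH = Σ(aᵢdᵢ/nᵢ) / Σ(bᵢcᵢ/nᵢ), where nᵢ is the stratum total.
Stratum 1 (Women): n = 717; a·d/n = 234·293/717 = 95.6234; b·c/n = 89·101/717 = 12.5370
Stratum 2 (Men): n = 572; a·d/n = 113·250/572 = 49.3881; b·c/n = 54·155/572 = 14.6329
OR_MH = (95.6234 + 49.3881) / (12.5370 + 14.6329) = 145.0115 / 27.1698 = 5.33723

5.337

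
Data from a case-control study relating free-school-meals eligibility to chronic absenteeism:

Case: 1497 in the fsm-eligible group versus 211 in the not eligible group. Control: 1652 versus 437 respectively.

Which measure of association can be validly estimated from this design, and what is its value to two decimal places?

From the description: a = 1497, b = 1652, c = 211, d = 437.
This is a case-control study: participants were sampled on outcome status, so risks in the source population cannot be estimated directly — relative risk is not valid here. The odds ratio is the appropriate measure.
OR = (a·d)/(b·c) = (1497 × 437) / (1652 × 211) = 654189 / 348572 = 1.87677

1.88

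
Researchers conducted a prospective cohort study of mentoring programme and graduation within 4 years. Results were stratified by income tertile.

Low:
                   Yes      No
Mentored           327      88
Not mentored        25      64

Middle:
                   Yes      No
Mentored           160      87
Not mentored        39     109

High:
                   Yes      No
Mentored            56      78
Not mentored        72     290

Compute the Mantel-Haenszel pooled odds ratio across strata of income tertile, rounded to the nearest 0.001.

4.878

OR_MH = Σ(aᵢdᵢ/nᵢ) / Σ(bᵢcᵢ/nᵢ), where nᵢ is the stratum total.
Stratum 1 (Low): n = 504; a·d/n = 327·64/504 = 41.5238; b·c/n = 88·25/504 = 4.3651
Stratum 2 (Middle): n = 395; a·d/n = 160·109/395 = 44.1519; b·c/n = 87·39/395 = 8.5899
Stratum 3 (High): n = 496; a·d/n = 56·290/496 = 32.7419; b·c/n = 78·72/496 = 11.3226
OR_MH = (41.5238 + 44.1519 + 32.7419) / (4.3651 + 8.5899 + 11.3226) = 118.4176 / 24.2775 = 4.87766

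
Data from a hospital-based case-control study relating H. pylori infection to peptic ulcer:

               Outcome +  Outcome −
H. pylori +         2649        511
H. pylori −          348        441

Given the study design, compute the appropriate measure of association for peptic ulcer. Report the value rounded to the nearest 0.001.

Cells: a = 2649, b = 511, c = 348, d = 441.
This is a hospital-based case-control study: participants were sampled on outcome status, so risks in the source population cannot be estimated directly — relative risk is not valid here. The odds ratio is the appropriate measure.
OR = (a·d)/(b·c) = (2649 × 441) / (511 × 348) = 1168209 / 177828 = 6.56932

6.569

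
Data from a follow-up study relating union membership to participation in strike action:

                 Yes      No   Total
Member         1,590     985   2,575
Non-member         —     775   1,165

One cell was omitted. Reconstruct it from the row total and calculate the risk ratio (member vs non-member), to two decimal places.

The missing cell is in the unexposed row: 1165 − 775 = 390.
So a = 1590, b = 985, c = 390, d = 775.
RR = [a/(a+b)] / [c/(c+d)] = (1590/2575) / (390/1165) = 0.61748/0.33476 = 1.84451

1.84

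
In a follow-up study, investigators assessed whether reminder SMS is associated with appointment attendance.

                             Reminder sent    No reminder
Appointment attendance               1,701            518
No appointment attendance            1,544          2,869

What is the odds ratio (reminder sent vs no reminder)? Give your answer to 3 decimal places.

Reading the table with exposure as columns: a = 1701 (Reminder sent, case), b = 1544 (Reminder sent, non-case), c = 518 (No reminder, case), d = 2869.
OR = (a·d)/(b·c) = (1701 × 2869) / (1544 × 518) = 4880169 / 799792 = 6.10180
The odds of appointment attendance are about 6.10 times as high in the reminder sent group.

6.102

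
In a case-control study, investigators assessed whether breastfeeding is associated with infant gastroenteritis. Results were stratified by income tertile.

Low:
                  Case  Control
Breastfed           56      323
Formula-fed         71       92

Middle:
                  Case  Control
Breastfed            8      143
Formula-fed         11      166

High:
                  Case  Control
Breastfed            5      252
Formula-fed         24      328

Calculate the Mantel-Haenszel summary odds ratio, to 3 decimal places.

OR_MH = Σ(aᵢdᵢ/nᵢ) / Σ(bᵢcᵢ/nᵢ), where nᵢ is the stratum total.
Stratum 1 (Low): n = 542; a·d/n = 56·92/542 = 9.5055; b·c/n = 323·71/542 = 42.3118
Stratum 2 (Middle): n = 328; a·d/n = 8·166/328 = 4.0488; b·c/n = 143·11/328 = 4.7957
Stratum 3 (High): n = 609; a·d/n = 5·328/609 = 2.6929; b·c/n = 252·24/609 = 9.9310
OR_MH = (9.5055 + 4.0488 + 2.6929) / (42.3118 + 4.7957 + 9.9310) = 16.2473 / 57.0386 = 0.28485

0.285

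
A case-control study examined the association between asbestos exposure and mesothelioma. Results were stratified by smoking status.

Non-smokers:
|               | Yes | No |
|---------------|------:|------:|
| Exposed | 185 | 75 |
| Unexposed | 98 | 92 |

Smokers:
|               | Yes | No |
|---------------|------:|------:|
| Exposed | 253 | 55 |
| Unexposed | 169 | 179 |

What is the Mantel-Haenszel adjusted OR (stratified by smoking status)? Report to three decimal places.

3.503

OR_MH = Σ(aᵢdᵢ/nᵢ) / Σ(bᵢcᵢ/nᵢ), where nᵢ is the stratum total.
Stratum 1 (Non-smokers): n = 450; a·d/n = 185·92/450 = 37.8222; b·c/n = 75·98/450 = 16.3333
Stratum 2 (Smokers): n = 656; a·d/n = 253·179/656 = 69.0351; b·c/n = 55·169/656 = 14.1692
OR_MH = (37.8222 + 69.0351) / (16.3333 + 14.1692) = 106.8573 / 30.5025 = 3.50323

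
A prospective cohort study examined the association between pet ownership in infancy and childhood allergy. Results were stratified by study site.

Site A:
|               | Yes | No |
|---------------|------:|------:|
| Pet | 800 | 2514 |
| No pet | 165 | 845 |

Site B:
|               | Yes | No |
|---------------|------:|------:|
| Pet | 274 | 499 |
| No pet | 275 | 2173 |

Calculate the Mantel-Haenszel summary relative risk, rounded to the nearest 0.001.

RR_MH = Σ(aᵢ·n₀ᵢ/nᵢ) / Σ(cᵢ·n₁ᵢ/nᵢ), with n₁ᵢ = aᵢ+bᵢ (exposed), n₀ᵢ = cᵢ+dᵢ (unexposed), nᵢ = n₁ᵢ+n₀ᵢ.
Stratum 1 (Site A): n₁ = 3314, n₀ = 1010, n = 4324; a·n₀/n = 800·1010/4324 = 186.8640; c·n₁/n = 165·3314/4324 = 126.4593
Stratum 2 (Site B): n₁ = 773, n₀ = 2448, n = 3221; a·n₀/n = 274·2448/3221 = 208.2434; c·n₁/n = 275·773/3221 = 65.9966
RR_MH = (186.8640 + 208.2434) / (126.4593 + 65.9966) = 395.1074 / 192.4559 = 2.05298

2.053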